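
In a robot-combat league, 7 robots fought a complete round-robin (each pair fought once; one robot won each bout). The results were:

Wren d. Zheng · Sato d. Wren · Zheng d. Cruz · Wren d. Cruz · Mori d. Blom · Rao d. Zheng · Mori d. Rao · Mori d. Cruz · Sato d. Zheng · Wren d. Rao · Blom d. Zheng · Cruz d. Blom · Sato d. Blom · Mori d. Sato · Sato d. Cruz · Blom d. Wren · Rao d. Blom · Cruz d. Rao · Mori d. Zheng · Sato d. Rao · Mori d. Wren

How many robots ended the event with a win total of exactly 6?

Win totals: Rao 2, Sato 5, Mori 6, Zheng 1, Wren 3, Cruz 2, Blom 2.
Exactly 6: Mori — 1 robot.

1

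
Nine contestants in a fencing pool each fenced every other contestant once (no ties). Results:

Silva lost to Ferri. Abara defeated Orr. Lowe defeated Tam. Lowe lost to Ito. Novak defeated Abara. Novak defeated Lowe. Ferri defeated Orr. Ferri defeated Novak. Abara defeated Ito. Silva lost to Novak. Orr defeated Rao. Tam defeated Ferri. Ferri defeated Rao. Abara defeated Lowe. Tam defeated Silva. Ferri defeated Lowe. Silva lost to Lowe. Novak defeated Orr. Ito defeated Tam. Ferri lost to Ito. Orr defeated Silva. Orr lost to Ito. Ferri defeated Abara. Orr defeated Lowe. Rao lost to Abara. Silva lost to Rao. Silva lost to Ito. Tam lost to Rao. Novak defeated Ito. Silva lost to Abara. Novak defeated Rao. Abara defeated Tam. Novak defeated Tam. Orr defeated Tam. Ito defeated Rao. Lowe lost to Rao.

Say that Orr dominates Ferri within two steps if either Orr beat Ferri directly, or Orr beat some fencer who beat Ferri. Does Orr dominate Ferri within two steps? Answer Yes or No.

Orr did not beat Ferri directly.
Orr beat Silva, Rao, Lowe, Tam. Of those, Tam beat Ferri.

Yes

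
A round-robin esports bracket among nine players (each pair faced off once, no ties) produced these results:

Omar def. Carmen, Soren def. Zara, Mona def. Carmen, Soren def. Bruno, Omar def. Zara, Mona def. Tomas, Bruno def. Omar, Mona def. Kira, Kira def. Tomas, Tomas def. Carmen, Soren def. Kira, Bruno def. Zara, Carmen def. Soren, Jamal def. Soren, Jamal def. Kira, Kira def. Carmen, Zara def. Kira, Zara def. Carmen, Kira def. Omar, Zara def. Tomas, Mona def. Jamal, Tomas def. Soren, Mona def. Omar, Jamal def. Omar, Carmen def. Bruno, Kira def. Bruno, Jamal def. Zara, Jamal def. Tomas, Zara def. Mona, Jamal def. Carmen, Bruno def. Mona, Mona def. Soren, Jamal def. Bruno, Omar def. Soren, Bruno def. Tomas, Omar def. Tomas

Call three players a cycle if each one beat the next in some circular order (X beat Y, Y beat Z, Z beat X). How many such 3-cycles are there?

Win totals: Omar 4, Bruno 4, Soren 3, Zara 4, Carmen 2, Mona 6, Kira 4, Jamal 7, Tomas 2.
A player with w wins dominates both others in C(w,2) triples; summing gives 6 + 6 + 3 + 6 + 1 + 15 + 6 + 21 + 1 = 65 transitive triples.
Total triples C(9,3) = 84, so cyclic triples = 84 − 65 = 19.

19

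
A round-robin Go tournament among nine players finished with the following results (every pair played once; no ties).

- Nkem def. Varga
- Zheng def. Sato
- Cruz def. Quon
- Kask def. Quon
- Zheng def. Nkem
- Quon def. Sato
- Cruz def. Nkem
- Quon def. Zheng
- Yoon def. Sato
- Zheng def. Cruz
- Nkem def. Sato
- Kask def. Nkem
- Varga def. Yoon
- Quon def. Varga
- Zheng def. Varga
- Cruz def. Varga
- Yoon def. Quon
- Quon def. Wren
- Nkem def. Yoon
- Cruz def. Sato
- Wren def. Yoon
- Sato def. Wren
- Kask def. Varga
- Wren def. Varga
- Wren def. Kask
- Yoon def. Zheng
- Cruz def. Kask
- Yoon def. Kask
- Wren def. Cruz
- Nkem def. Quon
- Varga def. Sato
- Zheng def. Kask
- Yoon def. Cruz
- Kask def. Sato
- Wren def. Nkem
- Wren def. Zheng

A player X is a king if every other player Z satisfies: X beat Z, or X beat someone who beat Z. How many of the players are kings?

Sato cannot reach Quon in two steps.
Zheng reaches everyone (king).
Wren reaches everyone (king).
Varga cannot reach Nkem in two steps.
Kask cannot reach Cruz in two steps.
Yoon reaches everyone (king).
Nkem reaches everyone (king).
Cruz reaches everyone (king).
Quon reaches everyone (king).
Kings: Zheng, Wren, Yoon, Nkem, Cruz, Quon — 6.

6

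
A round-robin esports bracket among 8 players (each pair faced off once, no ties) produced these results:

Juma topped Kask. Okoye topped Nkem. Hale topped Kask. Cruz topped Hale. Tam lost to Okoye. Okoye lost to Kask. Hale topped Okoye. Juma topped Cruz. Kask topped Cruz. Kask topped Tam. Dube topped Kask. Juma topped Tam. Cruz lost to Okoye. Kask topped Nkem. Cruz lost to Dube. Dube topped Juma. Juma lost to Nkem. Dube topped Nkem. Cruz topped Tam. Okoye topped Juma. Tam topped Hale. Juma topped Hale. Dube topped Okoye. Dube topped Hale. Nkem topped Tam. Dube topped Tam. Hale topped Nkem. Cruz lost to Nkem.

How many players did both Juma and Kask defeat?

2

Juma beat: Kask, Cruz, Hale, Tam.
Kask beat: Okoye, Cruz, Nkem, Tam.
Both beat: Cruz, Tam — 2.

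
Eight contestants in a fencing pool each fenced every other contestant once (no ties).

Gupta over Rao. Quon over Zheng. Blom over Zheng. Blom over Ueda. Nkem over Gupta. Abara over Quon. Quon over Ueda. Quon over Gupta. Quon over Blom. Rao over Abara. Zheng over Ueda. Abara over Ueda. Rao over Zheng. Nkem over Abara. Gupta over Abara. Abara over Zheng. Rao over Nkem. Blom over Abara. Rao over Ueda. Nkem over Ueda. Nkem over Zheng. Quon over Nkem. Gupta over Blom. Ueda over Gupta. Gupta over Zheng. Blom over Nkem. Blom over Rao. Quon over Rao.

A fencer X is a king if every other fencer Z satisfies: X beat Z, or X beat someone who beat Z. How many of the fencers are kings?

5

Quon reaches everyone (king).
Gupta reaches everyone (king).
Zheng cannot reach Quon, Rao, Abara, Blom, Nkem in two steps.
Ueda cannot reach Quon, Nkem in two steps.
Rao cannot reach Blom in two steps.
Abara reaches everyone (king).
Blom reaches everyone (king).
Nkem reaches everyone (king).
Kings: Quon, Gupta, Abara, Blom, Nkem — 5.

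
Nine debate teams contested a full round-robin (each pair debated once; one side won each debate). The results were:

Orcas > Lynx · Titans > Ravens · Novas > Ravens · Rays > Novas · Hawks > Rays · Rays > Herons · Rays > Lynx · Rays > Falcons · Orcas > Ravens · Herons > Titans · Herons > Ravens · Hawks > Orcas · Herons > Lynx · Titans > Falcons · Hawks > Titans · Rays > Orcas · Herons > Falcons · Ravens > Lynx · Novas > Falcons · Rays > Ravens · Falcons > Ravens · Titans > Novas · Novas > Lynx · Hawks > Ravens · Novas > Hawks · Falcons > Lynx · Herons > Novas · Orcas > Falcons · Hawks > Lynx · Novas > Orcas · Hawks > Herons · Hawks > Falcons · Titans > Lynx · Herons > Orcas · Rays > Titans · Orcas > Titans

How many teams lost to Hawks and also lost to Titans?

Hawks beat: Ravens, Lynx, Orcas, Rays, Titans, Falcons, Herons.
Titans beat: Ravens, Lynx, Falcons, Novas.
Both beat: Ravens, Lynx, Falcons — 3.

3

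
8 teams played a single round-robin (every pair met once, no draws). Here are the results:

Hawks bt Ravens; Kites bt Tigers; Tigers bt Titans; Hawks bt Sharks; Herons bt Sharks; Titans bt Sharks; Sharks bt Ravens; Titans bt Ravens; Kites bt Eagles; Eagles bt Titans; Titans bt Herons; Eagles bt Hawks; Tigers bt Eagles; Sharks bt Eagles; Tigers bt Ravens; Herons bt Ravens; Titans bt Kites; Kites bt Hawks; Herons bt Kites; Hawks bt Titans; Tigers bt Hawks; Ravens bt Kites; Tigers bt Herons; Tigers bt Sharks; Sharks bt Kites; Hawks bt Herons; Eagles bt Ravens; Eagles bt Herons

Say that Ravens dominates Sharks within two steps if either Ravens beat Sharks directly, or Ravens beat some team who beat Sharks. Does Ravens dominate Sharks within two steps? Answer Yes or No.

No

Ravens did not beat Sharks directly.
Ravens beat Kites, but each of them lost to Sharks. No two-step path.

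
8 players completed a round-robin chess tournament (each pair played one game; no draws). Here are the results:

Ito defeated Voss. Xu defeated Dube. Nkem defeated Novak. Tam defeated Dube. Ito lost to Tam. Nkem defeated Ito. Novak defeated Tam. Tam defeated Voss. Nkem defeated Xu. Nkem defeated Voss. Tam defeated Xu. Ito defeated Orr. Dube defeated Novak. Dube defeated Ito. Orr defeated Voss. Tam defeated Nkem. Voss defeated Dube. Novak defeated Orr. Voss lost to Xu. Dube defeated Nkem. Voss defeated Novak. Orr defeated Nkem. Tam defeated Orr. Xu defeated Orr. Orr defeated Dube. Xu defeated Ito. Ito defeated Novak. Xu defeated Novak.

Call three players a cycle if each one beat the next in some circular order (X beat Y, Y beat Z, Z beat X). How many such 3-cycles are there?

14

Win totals: Novak 2, Voss 2, Orr 3, Nkem 4, Xu 5, Dube 3, Ito 3, Tam 6.
A player with w wins dominates both others in C(w,2) triples; summing gives 1 + 1 + 3 + 6 + 10 + 3 + 3 + 15 = 42 transitive triples.
Total triples C(8,3) = 56, so cyclic triples = 56 − 42 = 14.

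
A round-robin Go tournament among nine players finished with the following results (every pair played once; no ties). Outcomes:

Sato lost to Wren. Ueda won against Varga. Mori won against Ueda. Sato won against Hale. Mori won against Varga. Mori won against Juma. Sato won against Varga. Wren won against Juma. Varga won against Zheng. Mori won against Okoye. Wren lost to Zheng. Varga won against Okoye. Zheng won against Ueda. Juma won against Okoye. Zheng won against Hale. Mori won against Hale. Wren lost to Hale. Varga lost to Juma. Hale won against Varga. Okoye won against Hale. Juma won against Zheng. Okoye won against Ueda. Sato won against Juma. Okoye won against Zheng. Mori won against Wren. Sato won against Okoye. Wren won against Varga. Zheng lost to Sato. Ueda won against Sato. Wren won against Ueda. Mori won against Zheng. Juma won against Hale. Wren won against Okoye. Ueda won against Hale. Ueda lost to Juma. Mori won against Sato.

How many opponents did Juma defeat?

Juma's results: beat Zheng, Ueda, Hale, Varga, Okoye; lost to Mori, Sato, Wren.
That is 5 wins.

5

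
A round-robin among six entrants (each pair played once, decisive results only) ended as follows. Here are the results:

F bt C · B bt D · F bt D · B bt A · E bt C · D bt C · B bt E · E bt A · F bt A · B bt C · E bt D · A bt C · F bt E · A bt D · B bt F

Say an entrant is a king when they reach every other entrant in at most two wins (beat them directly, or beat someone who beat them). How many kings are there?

1

A cannot reach B, E, F in two steps.
B reaches everyone (king).
C cannot reach A, B, D, E, F in two steps.
D cannot reach A, B, E, F in two steps.
E cannot reach B, F in two steps.
F cannot reach B in two steps.
Kings: B — 1.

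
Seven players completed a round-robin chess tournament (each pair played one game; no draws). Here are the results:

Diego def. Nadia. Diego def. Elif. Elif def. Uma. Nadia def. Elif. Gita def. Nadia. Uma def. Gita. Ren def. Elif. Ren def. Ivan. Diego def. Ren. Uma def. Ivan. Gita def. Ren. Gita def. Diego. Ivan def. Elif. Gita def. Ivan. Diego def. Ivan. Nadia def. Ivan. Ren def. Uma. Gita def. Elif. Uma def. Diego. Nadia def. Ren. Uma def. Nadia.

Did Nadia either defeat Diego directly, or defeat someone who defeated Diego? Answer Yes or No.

No

Nadia did not beat Diego directly.
Nadia beat Elif, Ivan, Ren, but each of them lost to Diego. No two-step path.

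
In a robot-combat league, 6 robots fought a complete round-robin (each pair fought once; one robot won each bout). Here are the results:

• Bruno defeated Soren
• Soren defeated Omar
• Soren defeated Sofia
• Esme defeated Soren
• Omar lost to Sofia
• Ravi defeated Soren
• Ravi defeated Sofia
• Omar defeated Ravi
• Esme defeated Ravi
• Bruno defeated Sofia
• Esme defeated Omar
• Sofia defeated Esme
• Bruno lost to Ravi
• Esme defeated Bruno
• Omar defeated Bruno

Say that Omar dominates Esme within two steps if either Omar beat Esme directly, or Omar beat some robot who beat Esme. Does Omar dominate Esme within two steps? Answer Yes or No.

No

Omar did not beat Esme directly.
Omar beat Ravi, Bruno, but each of them lost to Esme. No two-step path.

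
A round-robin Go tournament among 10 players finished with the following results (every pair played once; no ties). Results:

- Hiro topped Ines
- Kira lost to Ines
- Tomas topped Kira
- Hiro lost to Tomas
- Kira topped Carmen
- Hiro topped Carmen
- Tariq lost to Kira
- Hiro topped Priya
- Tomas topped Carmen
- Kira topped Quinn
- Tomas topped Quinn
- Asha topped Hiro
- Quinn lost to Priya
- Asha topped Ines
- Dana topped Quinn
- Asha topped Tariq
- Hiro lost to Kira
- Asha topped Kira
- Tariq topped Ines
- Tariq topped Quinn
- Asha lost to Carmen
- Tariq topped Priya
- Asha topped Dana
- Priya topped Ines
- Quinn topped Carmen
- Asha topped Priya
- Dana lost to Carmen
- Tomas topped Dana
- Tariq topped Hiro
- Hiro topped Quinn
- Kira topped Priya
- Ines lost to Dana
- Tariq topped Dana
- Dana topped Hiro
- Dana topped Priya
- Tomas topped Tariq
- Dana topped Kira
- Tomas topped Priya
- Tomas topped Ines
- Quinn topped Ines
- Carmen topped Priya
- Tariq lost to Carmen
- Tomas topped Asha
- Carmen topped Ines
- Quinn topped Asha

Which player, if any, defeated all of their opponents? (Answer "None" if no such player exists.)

Tomas has 9 wins out of 9 opponents — a perfect record.

Tomas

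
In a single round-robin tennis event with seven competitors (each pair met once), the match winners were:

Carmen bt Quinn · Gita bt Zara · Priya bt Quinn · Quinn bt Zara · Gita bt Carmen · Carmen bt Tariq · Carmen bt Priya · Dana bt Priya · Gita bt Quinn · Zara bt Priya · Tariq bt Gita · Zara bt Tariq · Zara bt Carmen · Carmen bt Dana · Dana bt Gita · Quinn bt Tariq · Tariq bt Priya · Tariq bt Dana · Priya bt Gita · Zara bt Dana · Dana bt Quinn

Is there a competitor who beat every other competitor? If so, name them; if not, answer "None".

None

Highest win total is Zara with 4 (out of 6 possible).
Zara lost to Gita, Quinn, so no competitor went undefeated.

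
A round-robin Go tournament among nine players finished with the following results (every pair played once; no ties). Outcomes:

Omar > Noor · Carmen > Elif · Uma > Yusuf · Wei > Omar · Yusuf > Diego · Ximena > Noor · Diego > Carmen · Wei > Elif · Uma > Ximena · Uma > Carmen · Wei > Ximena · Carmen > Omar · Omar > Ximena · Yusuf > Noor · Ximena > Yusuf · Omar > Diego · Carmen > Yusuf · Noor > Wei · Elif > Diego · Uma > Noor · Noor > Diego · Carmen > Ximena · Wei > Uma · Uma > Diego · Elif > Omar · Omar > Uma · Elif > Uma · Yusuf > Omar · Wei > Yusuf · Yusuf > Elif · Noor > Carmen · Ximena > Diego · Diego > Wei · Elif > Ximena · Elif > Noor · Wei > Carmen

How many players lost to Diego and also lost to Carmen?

Diego beat: Carmen, Wei.
Carmen beat: Ximena, Yusuf, Elif, Omar.
No one was beaten by both.

0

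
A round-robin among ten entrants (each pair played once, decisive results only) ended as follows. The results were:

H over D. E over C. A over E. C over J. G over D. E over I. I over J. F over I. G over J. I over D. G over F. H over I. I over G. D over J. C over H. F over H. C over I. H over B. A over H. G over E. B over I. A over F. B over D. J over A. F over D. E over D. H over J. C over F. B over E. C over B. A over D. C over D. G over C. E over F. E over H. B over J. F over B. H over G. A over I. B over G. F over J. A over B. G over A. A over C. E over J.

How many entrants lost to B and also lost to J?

B beat: D, E, G, I, J.
J beat: A.
No one was beaten by both.

0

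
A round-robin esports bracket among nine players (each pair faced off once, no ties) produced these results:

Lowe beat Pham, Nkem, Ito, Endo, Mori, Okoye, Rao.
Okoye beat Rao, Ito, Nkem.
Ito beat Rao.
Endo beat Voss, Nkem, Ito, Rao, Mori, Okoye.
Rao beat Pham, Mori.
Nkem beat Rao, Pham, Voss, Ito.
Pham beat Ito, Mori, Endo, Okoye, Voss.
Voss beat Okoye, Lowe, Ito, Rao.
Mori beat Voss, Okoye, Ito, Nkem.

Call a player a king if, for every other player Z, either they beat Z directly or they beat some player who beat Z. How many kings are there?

Voss reaches everyone (king).
Endo reaches everyone (king).
Lowe reaches everyone (king).
Pham reaches everyone (king).
Mori cannot reach Endo in two steps.
Ito cannot reach Voss, Endo, Lowe, Okoye, Nkem in two steps.
Rao cannot reach Lowe in two steps.
Okoye cannot reach Endo, Lowe in two steps.
Nkem reaches everyone (king).
Kings: Voss, Endo, Lowe, Pham, Nkem — 5.

5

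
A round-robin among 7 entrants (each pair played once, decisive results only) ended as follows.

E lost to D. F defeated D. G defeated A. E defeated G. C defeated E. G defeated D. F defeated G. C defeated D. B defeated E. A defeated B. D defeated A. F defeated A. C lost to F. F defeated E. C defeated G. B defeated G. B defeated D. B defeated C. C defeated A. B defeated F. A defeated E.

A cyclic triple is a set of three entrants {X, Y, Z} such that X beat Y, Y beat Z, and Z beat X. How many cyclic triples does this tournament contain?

6

Win totals: A 2, B 5, C 4, D 2, E 1, F 5, G 2.
An entrant with w wins dominates both others in C(w,2) triples; summing gives 1 + 10 + 6 + 1 + 0 + 10 + 1 = 29 transitive triples.
Total triples C(7,3) = 35, so cyclic triples = 35 − 29 = 6.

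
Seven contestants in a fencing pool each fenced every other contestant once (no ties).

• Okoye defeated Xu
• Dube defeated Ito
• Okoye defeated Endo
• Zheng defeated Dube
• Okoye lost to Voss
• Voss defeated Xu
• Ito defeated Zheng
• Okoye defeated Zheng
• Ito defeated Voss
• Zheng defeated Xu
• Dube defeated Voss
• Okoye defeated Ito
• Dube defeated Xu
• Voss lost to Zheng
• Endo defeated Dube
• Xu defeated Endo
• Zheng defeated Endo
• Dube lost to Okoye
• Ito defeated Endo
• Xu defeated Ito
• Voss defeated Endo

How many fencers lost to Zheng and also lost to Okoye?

3

Zheng beat: Endo, Dube, Xu, Voss.
Okoye beat: Endo, Dube, Xu, Ito, Zheng.
Both beat: Endo, Dube, Xu — 3.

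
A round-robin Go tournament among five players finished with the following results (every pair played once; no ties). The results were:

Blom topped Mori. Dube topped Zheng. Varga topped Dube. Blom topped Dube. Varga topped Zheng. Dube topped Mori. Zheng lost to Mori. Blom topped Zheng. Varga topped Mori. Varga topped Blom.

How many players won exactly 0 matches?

1

Win totals: Mori 1, Varga 4, Dube 2, Blom 3, Zheng 0.
Exactly 0: Zheng — 1 player.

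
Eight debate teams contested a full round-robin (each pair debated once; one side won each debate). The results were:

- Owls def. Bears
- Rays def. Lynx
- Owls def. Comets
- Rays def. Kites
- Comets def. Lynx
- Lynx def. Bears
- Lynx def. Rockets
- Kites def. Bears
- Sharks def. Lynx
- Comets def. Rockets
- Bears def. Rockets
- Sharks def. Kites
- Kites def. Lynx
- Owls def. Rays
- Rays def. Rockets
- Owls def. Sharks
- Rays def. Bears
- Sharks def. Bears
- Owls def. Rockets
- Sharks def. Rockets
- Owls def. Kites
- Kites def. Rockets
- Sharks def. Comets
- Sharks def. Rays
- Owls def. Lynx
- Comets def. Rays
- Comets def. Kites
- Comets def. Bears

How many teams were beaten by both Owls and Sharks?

6

Owls beat: Comets, Kites, Lynx, Bears, Rays, Sharks, Rockets.
Sharks beat: Comets, Kites, Lynx, Bears, Rays, Rockets.
Both beat: Comets, Kites, Lynx, Bears, Rays, Rockets — 6.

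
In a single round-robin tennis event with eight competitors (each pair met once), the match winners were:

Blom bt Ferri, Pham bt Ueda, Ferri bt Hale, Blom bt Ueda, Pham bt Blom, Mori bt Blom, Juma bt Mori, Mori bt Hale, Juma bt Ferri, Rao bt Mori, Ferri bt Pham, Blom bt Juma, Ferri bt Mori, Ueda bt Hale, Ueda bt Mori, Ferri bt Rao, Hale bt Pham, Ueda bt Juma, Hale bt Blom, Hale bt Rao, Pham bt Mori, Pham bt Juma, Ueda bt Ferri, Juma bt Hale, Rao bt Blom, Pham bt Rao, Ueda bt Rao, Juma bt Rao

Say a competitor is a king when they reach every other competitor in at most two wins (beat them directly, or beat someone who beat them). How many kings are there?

Blom reaches everyone (king).
Rao cannot reach Pham in two steps.
Ueda reaches everyone (king).
Hale reaches everyone (king).
Juma cannot reach Ueda in two steps.
Mori reaches everyone (king).
Pham reaches everyone (king).
Ferri reaches everyone (king).
Kings: Blom, Ueda, Hale, Mori, Pham, Ferri — 6.

6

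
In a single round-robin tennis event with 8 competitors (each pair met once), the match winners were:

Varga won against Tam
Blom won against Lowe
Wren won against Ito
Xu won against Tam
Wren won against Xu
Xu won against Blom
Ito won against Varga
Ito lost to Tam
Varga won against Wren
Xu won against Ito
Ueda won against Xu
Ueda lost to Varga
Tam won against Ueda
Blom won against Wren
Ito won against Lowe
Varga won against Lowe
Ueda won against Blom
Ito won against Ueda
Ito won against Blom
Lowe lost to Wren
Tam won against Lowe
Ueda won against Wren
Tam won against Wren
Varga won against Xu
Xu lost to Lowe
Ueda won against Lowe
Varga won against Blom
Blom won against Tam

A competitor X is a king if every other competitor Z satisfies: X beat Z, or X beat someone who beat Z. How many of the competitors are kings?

5

Blom cannot reach Varga in two steps.
Ueda cannot reach Varga in two steps.
Xu reaches everyone (king).
Varga reaches everyone (king).
Lowe cannot reach Ueda, Varga, Wren in two steps.
Tam reaches everyone (king).
Ito reaches everyone (king).
Wren reaches everyone (king).
Kings: Xu, Varga, Tam, Ito, Wren — 5.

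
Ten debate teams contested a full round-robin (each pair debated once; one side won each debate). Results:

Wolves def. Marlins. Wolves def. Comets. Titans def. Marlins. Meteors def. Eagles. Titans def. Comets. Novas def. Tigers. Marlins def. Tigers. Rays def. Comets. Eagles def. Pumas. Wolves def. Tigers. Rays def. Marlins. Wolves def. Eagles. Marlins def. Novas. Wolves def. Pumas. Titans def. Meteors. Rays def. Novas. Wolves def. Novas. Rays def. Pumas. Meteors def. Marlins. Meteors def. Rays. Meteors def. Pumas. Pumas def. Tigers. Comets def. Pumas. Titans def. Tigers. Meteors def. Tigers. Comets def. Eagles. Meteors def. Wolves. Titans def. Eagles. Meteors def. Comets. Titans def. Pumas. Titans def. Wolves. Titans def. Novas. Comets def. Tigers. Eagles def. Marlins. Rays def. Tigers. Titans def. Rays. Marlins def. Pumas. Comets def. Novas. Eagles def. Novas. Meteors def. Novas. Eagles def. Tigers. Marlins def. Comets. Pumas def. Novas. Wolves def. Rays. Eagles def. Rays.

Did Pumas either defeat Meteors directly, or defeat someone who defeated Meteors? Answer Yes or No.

Pumas did not beat Meteors directly.
Pumas beat Tigers, Novas, but each of them lost to Meteors. No two-step path.

No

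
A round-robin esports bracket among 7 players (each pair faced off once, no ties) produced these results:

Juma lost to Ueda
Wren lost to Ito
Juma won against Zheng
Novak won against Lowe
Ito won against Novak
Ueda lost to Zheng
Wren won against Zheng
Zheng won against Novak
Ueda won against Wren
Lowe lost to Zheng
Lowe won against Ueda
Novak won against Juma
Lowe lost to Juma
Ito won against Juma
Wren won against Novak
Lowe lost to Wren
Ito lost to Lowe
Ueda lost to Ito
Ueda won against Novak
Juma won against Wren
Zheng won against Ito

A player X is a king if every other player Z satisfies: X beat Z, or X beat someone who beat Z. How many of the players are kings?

5

Ueda cannot reach Ito in two steps.
Wren reaches everyone (king).
Lowe cannot reach Zheng in two steps.
Novak reaches everyone (king).
Juma reaches everyone (king).
Ito reaches everyone (king).
Zheng reaches everyone (king).
Kings: Wren, Novak, Juma, Ito, Zheng — 5.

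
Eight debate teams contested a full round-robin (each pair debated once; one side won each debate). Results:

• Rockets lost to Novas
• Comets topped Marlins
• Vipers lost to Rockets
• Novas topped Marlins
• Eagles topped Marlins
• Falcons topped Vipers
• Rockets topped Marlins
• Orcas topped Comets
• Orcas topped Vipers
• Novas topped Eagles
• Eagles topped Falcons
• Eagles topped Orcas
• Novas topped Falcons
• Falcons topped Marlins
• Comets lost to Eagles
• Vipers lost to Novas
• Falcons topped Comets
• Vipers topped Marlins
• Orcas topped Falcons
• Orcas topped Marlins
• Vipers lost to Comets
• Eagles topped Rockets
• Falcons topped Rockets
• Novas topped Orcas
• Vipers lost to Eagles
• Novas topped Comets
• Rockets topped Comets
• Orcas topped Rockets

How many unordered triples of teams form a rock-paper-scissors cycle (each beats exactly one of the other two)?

0

Win totals: Orcas 5, Vipers 1, Marlins 0, Comets 2, Eagles 6, Falcons 4, Novas 7, Rockets 3.
A team with w wins dominates both others in C(w,2) triples; summing gives 10 + 0 + 0 + 1 + 15 + 6 + 21 + 3 = 56 transitive triples.
Total triples C(8,3) = 56, so cyclic triples = 56 − 56 = 0.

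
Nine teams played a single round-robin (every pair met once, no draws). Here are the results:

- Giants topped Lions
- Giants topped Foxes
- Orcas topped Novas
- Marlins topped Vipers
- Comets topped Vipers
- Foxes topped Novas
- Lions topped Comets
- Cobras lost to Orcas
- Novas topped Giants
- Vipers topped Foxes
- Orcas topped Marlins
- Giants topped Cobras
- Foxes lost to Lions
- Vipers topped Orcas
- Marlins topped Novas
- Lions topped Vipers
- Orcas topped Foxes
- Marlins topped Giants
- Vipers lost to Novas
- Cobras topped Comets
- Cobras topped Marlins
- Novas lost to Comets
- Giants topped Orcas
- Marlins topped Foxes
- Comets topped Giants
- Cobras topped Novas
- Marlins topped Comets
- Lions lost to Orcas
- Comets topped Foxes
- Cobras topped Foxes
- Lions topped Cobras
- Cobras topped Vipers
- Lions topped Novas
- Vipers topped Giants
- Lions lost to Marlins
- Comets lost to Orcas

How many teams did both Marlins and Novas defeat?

2

Marlins beat: Comets, Giants, Foxes, Novas, Vipers, Lions.
Novas beat: Giants, Vipers.
Both beat: Giants, Vipers — 2.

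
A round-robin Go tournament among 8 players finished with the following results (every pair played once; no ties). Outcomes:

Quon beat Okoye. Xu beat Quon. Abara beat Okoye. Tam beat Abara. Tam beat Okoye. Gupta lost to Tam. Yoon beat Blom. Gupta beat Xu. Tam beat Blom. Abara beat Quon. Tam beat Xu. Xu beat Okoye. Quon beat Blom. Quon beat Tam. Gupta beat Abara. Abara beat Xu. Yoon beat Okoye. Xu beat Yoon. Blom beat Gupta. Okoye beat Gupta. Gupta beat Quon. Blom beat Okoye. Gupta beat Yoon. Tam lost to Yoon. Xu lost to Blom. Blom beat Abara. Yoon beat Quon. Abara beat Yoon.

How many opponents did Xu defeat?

Xu's results: beat Yoon, Quon, Okoye; lost to Blom, Gupta, Abara, Tam.
That is 3 wins.

3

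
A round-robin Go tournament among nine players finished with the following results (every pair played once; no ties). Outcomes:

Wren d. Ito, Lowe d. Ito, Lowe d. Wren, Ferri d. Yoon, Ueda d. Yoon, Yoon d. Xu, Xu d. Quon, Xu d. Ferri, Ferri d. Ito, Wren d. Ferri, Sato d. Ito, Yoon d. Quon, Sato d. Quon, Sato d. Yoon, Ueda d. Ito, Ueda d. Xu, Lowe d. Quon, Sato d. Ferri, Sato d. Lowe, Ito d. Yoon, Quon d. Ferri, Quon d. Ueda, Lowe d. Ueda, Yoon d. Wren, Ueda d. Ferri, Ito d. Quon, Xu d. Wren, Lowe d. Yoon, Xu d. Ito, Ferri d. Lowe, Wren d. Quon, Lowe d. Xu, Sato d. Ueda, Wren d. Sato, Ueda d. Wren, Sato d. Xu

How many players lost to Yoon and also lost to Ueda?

Yoon beat: Quon, Wren, Xu.
Ueda beat: Wren, Ito, Yoon, Xu, Ferri.
Both beat: Wren, Xu — 2.

2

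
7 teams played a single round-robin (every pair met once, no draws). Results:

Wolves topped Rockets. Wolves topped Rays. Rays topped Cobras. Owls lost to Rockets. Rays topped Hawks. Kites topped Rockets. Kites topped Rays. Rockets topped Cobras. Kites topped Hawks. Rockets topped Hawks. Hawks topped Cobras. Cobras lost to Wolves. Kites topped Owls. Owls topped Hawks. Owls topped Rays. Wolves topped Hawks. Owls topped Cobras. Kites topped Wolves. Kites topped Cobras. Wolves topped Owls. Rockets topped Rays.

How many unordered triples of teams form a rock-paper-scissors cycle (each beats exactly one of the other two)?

Win totals: Kites 6, Wolves 5, Rays 2, Rockets 4, Owls 3, Cobras 0, Hawks 1.
A team with w wins dominates both others in C(w,2) triples; summing gives 15 + 10 + 1 + 6 + 3 + 0 + 0 = 35 transitive triples.
Total triples C(7,3) = 35, so cyclic triples = 35 − 35 = 0.

0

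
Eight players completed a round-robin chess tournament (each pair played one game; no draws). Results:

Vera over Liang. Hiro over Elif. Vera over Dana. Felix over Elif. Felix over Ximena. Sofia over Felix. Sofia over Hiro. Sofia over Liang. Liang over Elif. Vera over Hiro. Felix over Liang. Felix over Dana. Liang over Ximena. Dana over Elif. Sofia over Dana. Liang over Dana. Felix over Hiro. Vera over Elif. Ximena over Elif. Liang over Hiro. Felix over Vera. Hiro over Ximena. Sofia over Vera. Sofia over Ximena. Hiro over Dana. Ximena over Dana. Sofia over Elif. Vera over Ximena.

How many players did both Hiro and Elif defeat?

0

Hiro beat: Elif, Ximena, Dana.
Elif beat: no one.
No one was beaten by both.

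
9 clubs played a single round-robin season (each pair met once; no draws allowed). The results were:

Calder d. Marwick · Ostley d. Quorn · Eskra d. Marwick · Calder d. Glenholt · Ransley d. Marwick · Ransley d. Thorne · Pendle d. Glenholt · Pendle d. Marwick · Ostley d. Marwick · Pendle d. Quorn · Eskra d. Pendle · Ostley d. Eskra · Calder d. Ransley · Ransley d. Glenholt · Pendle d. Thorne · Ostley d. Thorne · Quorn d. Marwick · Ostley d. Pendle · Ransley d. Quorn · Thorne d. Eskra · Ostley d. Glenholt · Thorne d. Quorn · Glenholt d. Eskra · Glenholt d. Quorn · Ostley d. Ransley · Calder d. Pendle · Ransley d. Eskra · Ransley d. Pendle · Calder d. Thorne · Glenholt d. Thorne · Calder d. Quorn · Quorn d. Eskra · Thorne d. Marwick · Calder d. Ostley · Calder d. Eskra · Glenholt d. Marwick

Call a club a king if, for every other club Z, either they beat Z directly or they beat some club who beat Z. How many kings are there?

Pendle cannot reach Ostley, Calder, Ransley in two steps.
Marwick cannot reach Pendle, Ostley, Eskra, Glenholt, Calder, Thorne, Ransley, Quorn in two steps.
Ostley cannot reach Calder in two steps.
Eskra cannot reach Ostley, Calder, Ransley in two steps.
Glenholt cannot reach Ostley, Calder, Ransley in two steps.
Calder reaches everyone (king).
Thorne cannot reach Ostley, Glenholt, Calder, Ransley in two steps.
Ransley cannot reach Ostley, Calder in two steps.
Quorn cannot reach Ostley, Glenholt, Calder, Thorne, Ransley in two steps.
Kings: Calder — 1.

1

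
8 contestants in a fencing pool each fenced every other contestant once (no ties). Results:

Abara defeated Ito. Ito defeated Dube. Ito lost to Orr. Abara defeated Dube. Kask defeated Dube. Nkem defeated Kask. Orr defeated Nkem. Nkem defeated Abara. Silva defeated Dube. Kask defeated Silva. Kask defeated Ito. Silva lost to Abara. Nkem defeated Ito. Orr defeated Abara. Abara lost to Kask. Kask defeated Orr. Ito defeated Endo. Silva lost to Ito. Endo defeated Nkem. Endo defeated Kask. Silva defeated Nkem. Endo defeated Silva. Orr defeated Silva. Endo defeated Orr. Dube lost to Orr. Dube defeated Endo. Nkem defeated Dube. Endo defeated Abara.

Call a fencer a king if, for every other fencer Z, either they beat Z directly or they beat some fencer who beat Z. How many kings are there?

Ito reaches everyone (king).
Kask reaches everyone (king).
Nkem reaches everyone (king).
Abara cannot reach Kask, Orr in two steps.
Endo reaches everyone (king).
Orr reaches everyone (king).
Silva cannot reach Orr in two steps.
Dube cannot reach Ito in two steps.
Kings: Ito, Kask, Nkem, Endo, Orr — 5.

5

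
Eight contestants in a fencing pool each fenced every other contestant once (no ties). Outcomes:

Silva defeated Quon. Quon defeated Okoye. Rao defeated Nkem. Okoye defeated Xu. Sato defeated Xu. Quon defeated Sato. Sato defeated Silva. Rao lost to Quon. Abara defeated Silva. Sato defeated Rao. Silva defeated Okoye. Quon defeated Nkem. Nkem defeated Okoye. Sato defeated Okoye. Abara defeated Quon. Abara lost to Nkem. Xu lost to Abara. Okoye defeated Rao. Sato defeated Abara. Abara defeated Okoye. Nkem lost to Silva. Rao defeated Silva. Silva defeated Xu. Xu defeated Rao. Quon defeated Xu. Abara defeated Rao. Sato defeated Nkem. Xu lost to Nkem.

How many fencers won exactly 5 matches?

Win totals: Okoye 2, Rao 2, Abara 5, Xu 1, Quon 5, Nkem 3, Silva 4, Sato 6.
Exactly 5: Abara, Quon — 2 fencers.

2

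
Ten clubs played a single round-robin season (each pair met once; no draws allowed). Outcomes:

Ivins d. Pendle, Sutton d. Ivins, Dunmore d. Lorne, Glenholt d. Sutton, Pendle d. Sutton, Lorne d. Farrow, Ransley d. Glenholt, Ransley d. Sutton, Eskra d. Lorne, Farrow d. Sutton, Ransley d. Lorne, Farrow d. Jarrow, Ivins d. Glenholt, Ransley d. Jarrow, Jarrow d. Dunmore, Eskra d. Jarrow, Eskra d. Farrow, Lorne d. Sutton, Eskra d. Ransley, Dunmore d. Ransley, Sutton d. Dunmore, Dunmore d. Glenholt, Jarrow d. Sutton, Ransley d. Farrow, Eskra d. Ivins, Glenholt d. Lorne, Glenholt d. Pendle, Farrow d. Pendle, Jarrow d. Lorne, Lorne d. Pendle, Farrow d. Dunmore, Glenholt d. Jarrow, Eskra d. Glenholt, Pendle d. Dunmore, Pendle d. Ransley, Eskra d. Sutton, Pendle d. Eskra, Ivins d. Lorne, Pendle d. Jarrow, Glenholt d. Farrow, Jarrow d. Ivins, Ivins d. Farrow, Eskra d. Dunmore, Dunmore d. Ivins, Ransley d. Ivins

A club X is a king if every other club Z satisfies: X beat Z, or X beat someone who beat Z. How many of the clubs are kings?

Sutton cannot reach Jarrow, Eskra in two steps.
Glenholt reaches everyone (king).
Jarrow cannot reach Eskra in two steps.
Eskra reaches everyone (king).
Farrow reaches everyone (king).
Ivins reaches everyone (king).
Lorne cannot reach Glenholt in two steps.
Dunmore cannot reach Eskra in two steps.
Pendle reaches everyone (king).
Ransley cannot reach Eskra in two steps.
Kings: Glenholt, Eskra, Farrow, Ivins, Pendle — 5.

5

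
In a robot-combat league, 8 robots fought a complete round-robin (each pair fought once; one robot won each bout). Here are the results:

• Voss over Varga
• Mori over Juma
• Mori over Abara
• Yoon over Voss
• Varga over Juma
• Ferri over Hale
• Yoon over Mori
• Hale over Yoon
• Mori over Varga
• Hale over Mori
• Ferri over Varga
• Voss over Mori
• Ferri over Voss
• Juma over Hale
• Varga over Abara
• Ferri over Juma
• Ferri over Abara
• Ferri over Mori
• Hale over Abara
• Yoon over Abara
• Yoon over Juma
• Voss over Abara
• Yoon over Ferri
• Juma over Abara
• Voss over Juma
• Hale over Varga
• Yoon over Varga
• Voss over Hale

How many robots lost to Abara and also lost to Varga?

Abara beat: no one.
Varga beat: Juma, Abara.
No one was beaten by both.

0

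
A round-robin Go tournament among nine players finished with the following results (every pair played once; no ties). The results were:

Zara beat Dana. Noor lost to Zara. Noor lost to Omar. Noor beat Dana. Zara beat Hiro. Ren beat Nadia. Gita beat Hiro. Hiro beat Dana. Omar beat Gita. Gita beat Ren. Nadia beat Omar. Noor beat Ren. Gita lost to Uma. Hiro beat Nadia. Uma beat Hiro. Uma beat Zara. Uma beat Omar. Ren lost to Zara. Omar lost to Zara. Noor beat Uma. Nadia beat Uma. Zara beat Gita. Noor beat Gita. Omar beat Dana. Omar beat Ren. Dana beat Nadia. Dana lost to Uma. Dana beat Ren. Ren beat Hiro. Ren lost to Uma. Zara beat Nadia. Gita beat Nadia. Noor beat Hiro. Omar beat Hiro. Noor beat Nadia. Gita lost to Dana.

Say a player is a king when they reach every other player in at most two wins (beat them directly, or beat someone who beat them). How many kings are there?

Uma reaches everyone (king).
Omar cannot reach Zara in two steps.
Noor reaches everyone (king).
Hiro cannot reach Noor, Zara in two steps.
Zara reaches everyone (king).
Gita cannot reach Noor, Zara in two steps.
Dana cannot reach Noor, Zara in two steps.
Ren cannot reach Noor, Zara, Gita in two steps.
Nadia reaches everyone (king).
Kings: Uma, Noor, Zara, Nadia — 4.

4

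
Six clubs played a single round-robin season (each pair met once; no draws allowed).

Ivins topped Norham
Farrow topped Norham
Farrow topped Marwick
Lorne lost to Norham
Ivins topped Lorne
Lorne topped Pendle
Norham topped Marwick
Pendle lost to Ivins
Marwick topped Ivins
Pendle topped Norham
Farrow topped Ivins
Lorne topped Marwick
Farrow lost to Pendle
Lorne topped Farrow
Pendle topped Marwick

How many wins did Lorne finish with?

Lorne's results: beat Pendle, Marwick, Farrow; lost to Norham, Ivins.
That is 3 wins.

3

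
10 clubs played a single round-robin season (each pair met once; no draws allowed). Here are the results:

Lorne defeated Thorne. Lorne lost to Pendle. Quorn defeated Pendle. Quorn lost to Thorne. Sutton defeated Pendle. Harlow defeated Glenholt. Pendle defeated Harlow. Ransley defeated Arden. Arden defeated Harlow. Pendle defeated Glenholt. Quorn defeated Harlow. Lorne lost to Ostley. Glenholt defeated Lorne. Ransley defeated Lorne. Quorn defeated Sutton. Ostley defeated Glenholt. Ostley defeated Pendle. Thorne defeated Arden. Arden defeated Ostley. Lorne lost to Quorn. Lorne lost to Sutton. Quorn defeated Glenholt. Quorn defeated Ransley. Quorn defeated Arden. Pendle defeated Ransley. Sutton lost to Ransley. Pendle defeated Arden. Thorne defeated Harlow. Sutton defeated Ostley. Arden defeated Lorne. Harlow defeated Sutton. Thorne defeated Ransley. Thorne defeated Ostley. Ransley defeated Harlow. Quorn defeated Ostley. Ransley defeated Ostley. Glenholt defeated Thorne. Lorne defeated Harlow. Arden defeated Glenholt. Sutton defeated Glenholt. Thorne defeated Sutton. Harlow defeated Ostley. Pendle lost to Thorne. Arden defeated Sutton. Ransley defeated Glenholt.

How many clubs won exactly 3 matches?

2

Win totals: Sutton 4, Harlow 3, Lorne 2, Arden 5, Pendle 5, Glenholt 2, Ostley 3, Thorne 7, Quorn 8, Ransley 6.
Exactly 3: Harlow, Ostley — 2 clubs.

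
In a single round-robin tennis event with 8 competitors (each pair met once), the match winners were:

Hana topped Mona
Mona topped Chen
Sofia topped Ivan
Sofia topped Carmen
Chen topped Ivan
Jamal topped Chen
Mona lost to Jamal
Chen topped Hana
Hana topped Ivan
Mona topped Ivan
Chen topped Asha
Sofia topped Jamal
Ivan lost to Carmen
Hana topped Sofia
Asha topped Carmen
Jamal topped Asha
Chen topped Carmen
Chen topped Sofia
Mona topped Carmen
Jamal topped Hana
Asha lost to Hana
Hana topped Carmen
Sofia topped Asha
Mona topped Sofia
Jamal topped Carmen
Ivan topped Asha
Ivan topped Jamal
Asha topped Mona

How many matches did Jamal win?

5

Jamal's results: beat Chen, Carmen, Hana, Mona, Asha; lost to Sofia, Ivan.
That is 5 wins.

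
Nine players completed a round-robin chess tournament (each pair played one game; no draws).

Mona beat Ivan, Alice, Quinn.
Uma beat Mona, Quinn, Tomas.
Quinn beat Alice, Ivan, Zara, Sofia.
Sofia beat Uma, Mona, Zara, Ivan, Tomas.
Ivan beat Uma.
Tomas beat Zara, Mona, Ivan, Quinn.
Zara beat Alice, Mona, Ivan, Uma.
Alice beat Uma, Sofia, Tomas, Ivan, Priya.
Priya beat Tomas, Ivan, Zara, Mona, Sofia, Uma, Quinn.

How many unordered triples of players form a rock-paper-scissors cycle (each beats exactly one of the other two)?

Win totals: Quinn 4, Zara 4, Priya 7, Uma 3, Alice 5, Sofia 5, Mona 3, Tomas 4, Ivan 1.
A player with w wins dominates both others in C(w,2) triples; summing gives 6 + 6 + 21 + 3 + 10 + 10 + 3 + 6 + 0 = 65 transitive triples.
Total triples C(9,3) = 84, so cyclic triples = 84 − 65 = 19.

19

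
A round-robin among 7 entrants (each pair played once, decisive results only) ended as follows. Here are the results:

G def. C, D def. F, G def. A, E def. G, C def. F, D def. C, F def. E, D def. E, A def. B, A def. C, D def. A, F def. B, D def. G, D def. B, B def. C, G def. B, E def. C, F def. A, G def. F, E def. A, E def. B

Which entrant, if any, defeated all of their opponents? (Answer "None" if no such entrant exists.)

D has 6 wins out of 6 opponents — a perfect record.

D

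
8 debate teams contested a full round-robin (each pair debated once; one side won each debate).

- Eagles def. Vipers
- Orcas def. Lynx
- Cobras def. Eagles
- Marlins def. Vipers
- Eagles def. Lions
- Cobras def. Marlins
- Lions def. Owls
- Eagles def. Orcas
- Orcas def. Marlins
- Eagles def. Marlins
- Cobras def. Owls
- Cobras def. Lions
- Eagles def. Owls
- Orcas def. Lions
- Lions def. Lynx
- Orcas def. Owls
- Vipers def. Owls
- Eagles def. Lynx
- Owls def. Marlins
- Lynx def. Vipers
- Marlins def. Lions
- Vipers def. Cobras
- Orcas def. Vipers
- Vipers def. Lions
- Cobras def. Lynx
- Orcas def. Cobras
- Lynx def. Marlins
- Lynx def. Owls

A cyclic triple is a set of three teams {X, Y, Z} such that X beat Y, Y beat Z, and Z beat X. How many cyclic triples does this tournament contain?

Win totals: Lynx 3, Cobras 5, Owls 1, Marlins 2, Eagles 6, Orcas 6, Vipers 3, Lions 2.
A team with w wins dominates both others in C(w,2) triples; summing gives 3 + 10 + 0 + 1 + 15 + 15 + 3 + 1 = 48 transitive triples.
Total triples C(8,3) = 56, so cyclic triples = 56 − 48 = 8.

8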